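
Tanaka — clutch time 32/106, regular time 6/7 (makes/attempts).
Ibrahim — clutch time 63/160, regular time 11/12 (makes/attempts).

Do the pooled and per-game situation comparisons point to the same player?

Clutch time: Tanaka 32/106 = 30.2%, Ibrahim 63/160 = 39.4% → Ibrahim
Regular time: Tanaka 6/7 = 85.7%, Ibrahim 11/12 = 91.7% → Ibrahim
Overall: Tanaka 38/113 = 33.6%, Ibrahim 74/172 = 43.0% → Ibrahim
Ibrahim wins overall and in every game group — no reversal.

Yes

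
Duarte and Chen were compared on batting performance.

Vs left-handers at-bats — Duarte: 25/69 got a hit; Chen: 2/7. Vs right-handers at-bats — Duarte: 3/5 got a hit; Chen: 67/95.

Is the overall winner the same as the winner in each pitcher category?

No

Vs left-handers: Duarte 25/69 = 36.2%, Chen 2/7 = 28.6% → Duarte
Vs right-handers: Duarte 3/5 = 60.0%, Chen 67/95 = 70.5% → Chen
Overall: Duarte 28/74 = 37.8%, Chen 69/102 = 67.6% → Chen
Neither sweeps: Duarte wins 1 of 2 groups, Chen wins 1. Chen wins overall but not every group — no Simpson reversal.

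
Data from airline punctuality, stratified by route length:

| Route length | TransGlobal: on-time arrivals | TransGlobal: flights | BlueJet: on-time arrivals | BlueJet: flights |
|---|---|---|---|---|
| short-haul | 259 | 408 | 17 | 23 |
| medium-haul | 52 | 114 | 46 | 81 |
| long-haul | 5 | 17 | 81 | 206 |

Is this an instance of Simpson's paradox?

Short-haul: TransGlobal 259/408 = 63.5%, BlueJet 17/23 = 73.9% → BlueJet
Medium-haul: TransGlobal 52/114 = 45.6%, BlueJet 46/81 = 56.8% → BlueJet
Long-haul: TransGlobal 5/17 = 29.4%, BlueJet 81/206 = 39.3% → BlueJet
Overall: TransGlobal 316/539 = 58.6%, BlueJet 144/310 = 46.5% → TransGlobal
BlueJet wins each route group but TransGlobal wins overall — the comparison reverses. BlueJet's flights skew toward long-haul, which has a lower base rate.

Yes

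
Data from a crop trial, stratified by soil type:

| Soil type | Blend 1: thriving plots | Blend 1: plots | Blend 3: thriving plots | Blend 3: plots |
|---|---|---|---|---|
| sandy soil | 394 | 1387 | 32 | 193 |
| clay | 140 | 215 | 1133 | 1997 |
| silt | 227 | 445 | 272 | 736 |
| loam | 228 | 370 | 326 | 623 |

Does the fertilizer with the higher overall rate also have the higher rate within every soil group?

Sandy soil: Blend 1 394/1387 = 28.4%, Blend 3 32/193 = 16.6% → Blend 1
Clay: Blend 1 140/215 = 65.1%, Blend 3 1133/1997 = 56.7% → Blend 1
Silt: Blend 1 227/445 = 51.0%, Blend 3 272/736 = 37.0% → Blend 1
Loam: Blend 1 228/370 = 61.6%, Blend 3 326/623 = 52.3% → Blend 1
Overall: Blend 1 989/2417 = 40.9%, Blend 3 1763/3549 = 49.7% → Blend 3
Blend 1 wins each soil group but Blend 3 wins overall — the comparison reverses. Blend 1's plots skew toward sandy soil, which has a lower base rate.

No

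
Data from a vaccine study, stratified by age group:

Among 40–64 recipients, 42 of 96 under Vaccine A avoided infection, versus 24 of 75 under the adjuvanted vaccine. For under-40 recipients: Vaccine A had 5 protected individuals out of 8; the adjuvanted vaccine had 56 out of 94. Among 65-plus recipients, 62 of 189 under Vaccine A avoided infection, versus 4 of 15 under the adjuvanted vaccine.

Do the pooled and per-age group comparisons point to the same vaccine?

40–64: Vaccine A 42/96 = 43.8%, the adjuvanted vaccine 24/75 = 32.0% → Vaccine A
Under-40: Vaccine A 5/8 = 62.5%, the adjuvanted vaccine 56/94 = 59.6% → Vaccine A
65-plus: Vaccine A 62/189 = 32.8%, the adjuvanted vaccine 4/15 = 26.7% → Vaccine A
Overall: Vaccine A 109/293 = 37.2%, the adjuvanted vaccine 84/184 = 45.7% → the adjuvanted vaccine
Vaccine A wins each age group but the adjuvanted vaccine wins overall — the comparison reverses. Vaccine A's recipients skew toward 65-plus, which has a lower base rate.

No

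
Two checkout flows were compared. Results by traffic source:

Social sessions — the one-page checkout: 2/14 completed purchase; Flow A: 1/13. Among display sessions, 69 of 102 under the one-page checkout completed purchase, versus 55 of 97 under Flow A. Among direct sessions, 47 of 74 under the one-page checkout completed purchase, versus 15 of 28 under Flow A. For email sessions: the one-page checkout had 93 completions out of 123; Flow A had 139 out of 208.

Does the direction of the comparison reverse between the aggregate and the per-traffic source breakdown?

No

Social: the one-page checkout 2/14 = 14.3%, Flow A 1/13 = 7.7% → the one-page checkout
Display: the one-page checkout 69/102 = 67.6%, Flow A 55/97 = 56.7% → the one-page checkout
Direct: the one-page checkout 47/74 = 63.5%, Flow A 15/28 = 53.6% → the one-page checkout
Email: the one-page checkout 93/123 = 75.6%, Flow A 139/208 = 66.8% → the one-page checkout
Overall: the one-page checkout 211/313 = 67.4%, Flow A 210/346 = 60.7% → the one-page checkout
The one-page checkout wins overall and in every traffic group — no reversal.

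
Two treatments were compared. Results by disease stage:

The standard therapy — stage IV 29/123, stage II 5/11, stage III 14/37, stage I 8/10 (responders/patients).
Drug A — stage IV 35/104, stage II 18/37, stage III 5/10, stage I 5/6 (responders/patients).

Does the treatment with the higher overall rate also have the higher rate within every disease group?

Yes

Stage IV: the standard therapy 29/123 = 23.6%, Drug A 35/104 = 33.7% → Drug A
Stage II: the standard therapy 5/11 = 45.5%, Drug A 18/37 = 48.6% → Drug A
Stage III: the standard therapy 14/37 = 37.8%, Drug A 5/10 = 50.0% → Drug A
Stage I: the standard therapy 8/10 = 80.0%, Drug A 5/6 = 83.3% → Drug A
Overall: the standard therapy 56/181 = 30.9%, Drug A 63/157 = 40.1% → Drug A
Drug A wins overall and in every disease group — no reversal.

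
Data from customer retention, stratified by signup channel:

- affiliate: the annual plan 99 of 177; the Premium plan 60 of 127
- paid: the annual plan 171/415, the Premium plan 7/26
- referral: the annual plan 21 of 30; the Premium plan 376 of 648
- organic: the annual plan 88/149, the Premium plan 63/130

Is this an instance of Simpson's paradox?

Affiliate: the annual plan 99/177 = 55.9%, the Premium plan 60/127 = 47.2% → the annual plan
Paid: the annual plan 171/415 = 41.2%, the Premium plan 7/26 = 26.9% → the annual plan
Referral: the annual plan 21/30 = 70.0%, the Premium plan 376/648 = 58.0% → the annual plan
Organic: the annual plan 88/149 = 59.1%, the Premium plan 63/130 = 48.5% → the annual plan
Overall: the annual plan 379/771 = 49.2%, the Premium plan 506/931 = 54.4% → the Premium plan
The annual plan wins each signup group but the Premium plan wins overall — the comparison reverses. The annual plan's customers skew toward paid, which has a lower base rate.

Yes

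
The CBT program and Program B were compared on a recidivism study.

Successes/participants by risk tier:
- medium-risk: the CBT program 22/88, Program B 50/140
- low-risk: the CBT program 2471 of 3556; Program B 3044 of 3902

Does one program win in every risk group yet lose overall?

No

Medium-risk: the CBT program 22/88 = 25.0%, Program B 50/140 = 35.7% → Program B
Low-risk: the CBT program 2471/3556 = 69.5%, Program B 3044/3902 = 78.0% → Program B
Overall: the CBT program 2493/3644 = 68.4%, Program B 3094/4042 = 76.5% → Program B
Program B wins overall and in every risk group — no reversal.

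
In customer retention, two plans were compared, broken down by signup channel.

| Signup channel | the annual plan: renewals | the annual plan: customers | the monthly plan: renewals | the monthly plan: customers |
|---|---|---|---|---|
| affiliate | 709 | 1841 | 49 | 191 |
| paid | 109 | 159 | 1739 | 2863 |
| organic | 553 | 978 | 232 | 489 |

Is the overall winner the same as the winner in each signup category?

Affiliate: the annual plan 709/1841 = 38.5%, the monthly plan 49/191 = 25.7% → the annual plan
Paid: the annual plan 109/159 = 68.6%, the monthly plan 1739/2863 = 60.7% → the annual plan
Organic: the annual plan 553/978 = 56.5%, the monthly plan 232/489 = 47.4% → the annual plan
Overall: the annual plan 1371/2978 = 46.0%, the monthly plan 2020/3543 = 57.0% → the monthly plan
The annual plan wins each signup group but the monthly plan wins overall — the comparison reverses. The annual plan's customers skew toward affiliate, which has a lower base rate.

No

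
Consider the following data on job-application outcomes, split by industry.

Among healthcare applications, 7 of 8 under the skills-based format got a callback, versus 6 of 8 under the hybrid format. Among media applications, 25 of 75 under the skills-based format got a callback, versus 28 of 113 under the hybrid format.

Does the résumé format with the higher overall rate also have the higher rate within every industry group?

Healthcare: the skills-based format 7/8 = 87.5%, the hybrid format 6/8 = 75.0% → the skills-based format
Media: the skills-based format 25/75 = 33.3%, the hybrid format 28/113 = 24.8% → the skills-based format
Overall: the skills-based format 32/83 = 38.6%, the hybrid format 34/121 = 28.1% → the skills-based format
The skills-based format wins overall and in every industry group — no reversal.

Yes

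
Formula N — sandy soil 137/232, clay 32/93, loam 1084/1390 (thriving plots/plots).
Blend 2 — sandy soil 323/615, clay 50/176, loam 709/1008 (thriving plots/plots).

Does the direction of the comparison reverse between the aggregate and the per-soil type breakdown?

Sandy soil: Formula N 137/232 = 59.1%, Blend 2 323/615 = 52.5% → Formula N
Clay: Formula N 32/93 = 34.4%, Blend 2 50/176 = 28.4% → Formula N
Loam: Formula N 1084/1390 = 78.0%, Blend 2 709/1008 = 70.3% → Formula N
Overall: Formula N 1253/1715 = 73.1%, Blend 2 1082/1799 = 60.1% → Formula N
Formula N wins overall and in every soil group — no reversal.

No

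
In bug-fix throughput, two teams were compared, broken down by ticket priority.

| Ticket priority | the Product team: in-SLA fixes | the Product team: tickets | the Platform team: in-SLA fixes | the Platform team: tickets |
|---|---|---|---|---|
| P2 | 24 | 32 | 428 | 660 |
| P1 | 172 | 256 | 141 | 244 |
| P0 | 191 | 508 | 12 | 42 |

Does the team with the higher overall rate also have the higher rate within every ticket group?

P2: the Product team 24/32 = 75.0%, the Platform team 428/660 = 64.8% → the Product team
P1: the Product team 172/256 = 67.2%, the Platform team 141/244 = 57.8% → the Product team
P0: the Product team 191/508 = 37.6%, the Platform team 12/42 = 28.6% → the Product team
Overall: the Product team 387/796 = 48.6%, the Platform team 581/946 = 61.4% → the Platform team
The Product team wins each ticket group but the Platform team wins overall — the comparison reverses. The Product team's tickets skew toward P0, which has a lower base rate.

No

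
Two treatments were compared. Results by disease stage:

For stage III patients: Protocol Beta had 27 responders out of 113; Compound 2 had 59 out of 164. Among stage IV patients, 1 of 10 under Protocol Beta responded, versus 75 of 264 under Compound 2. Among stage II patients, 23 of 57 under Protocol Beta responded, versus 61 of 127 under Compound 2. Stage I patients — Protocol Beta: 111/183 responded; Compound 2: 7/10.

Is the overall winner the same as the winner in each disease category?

No

Stage III: Protocol Beta 27/113 = 23.9%, Compound 2 59/164 = 36.0% → Compound 2
Stage IV: Protocol Beta 1/10 = 10.0%, Compound 2 75/264 = 28.4% → Compound 2
Stage II: Protocol Beta 23/57 = 40.4%, Compound 2 61/127 = 48.0% → Compound 2
Stage I: Protocol Beta 111/183 = 60.7%, Compound 2 7/10 = 70.0% → Compound 2
Overall: Protocol Beta 162/363 = 44.6%, Compound 2 202/565 = 35.8% → Protocol Beta
Compound 2 wins each disease group but Protocol Beta wins overall — the comparison reverses. Compound 2's patients skew toward stage IV, which has a lower base rate.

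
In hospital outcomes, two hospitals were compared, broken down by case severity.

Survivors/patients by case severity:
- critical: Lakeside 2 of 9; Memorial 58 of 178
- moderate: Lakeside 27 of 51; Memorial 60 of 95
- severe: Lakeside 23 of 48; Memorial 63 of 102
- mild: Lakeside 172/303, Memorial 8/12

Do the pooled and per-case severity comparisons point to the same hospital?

No

Critical: Lakeside 2/9 = 22.2%, Memorial 58/178 = 32.6% → Memorial
Moderate: Lakeside 27/51 = 52.9%, Memorial 60/95 = 63.2% → Memorial
Severe: Lakeside 23/48 = 47.9%, Memorial 63/102 = 61.8% → Memorial
Mild: Lakeside 172/303 = 56.8%, Memorial 8/12 = 66.7% → Memorial
Overall: Lakeside 224/411 = 54.5%, Memorial 189/387 = 48.8% → Lakeside
Memorial wins each case group but Lakeside wins overall — the comparison reverses. Memorial's patients skew toward critical, which has a lower base rate.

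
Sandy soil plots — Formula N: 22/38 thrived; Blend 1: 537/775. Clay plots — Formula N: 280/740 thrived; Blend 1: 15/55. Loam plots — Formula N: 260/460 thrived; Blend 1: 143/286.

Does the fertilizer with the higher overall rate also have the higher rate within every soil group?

No

Sandy soil: Formula N 22/38 = 57.9%, Blend 1 537/775 = 69.3% → Blend 1
Clay: Formula N 280/740 = 37.8%, Blend 1 15/55 = 27.3% → Formula N
Loam: Formula N 260/460 = 56.5%, Blend 1 143/286 = 50.0% → Formula N
Overall: Formula N 562/1238 = 45.4%, Blend 1 695/1116 = 62.3% → Blend 1
Neither sweeps: Formula N wins 2 of 3 groups, Blend 1 wins 1. Blend 1 wins overall but not every group — no Simpson reversal.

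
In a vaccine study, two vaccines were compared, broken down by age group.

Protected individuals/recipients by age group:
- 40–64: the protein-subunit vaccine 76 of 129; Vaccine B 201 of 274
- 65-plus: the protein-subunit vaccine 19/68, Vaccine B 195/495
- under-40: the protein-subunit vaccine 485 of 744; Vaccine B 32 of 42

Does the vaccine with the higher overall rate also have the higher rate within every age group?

40–64: the protein-subunit vaccine 76/129 = 58.9%, Vaccine B 201/274 = 73.4% → Vaccine B
65-plus: the protein-subunit vaccine 19/68 = 27.9%, Vaccine B 195/495 = 39.4% → Vaccine B
Under-40: the protein-subunit vaccine 485/744 = 65.2%, Vaccine B 32/42 = 76.2% → Vaccine B
Overall: the protein-subunit vaccine 580/941 = 61.6%, Vaccine B 428/811 = 52.8% → the protein-subunit vaccine
Vaccine B wins each age group but the protein-subunit vaccine wins overall — the comparison reverses. Vaccine B's recipients skew toward 65-plus, which has a lower base rate.

No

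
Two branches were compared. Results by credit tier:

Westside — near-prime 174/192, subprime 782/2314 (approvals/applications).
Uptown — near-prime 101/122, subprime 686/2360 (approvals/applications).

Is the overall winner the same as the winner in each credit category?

Yes

Near-prime: Westside 174/192 = 90.6%, Uptown 101/122 = 82.8% → Westside
Subprime: Westside 782/2314 = 33.8%, Uptown 686/2360 = 29.1% → Westside
Overall: Westside 956/2506 = 38.1%, Uptown 787/2482 = 31.7% → Westside
Westside wins overall and in every credit group — no reversal.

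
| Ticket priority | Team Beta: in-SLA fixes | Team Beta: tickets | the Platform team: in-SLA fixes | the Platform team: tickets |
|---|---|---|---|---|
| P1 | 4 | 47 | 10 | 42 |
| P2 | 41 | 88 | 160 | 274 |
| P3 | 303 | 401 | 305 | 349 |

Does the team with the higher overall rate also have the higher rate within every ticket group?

Yes

P1: Team Beta 4/47 = 8.5%, the Platform team 10/42 = 23.8% → the Platform team
P2: Team Beta 41/88 = 46.6%, the Platform team 160/274 = 58.4% → the Platform team
P3: Team Beta 303/401 = 75.6%, the Platform team 305/349 = 87.4% → the Platform team
Overall: Team Beta 348/536 = 64.9%, the Platform team 475/665 = 71.4% → the Platform team
The Platform team wins overall and in every ticket group — no reversal.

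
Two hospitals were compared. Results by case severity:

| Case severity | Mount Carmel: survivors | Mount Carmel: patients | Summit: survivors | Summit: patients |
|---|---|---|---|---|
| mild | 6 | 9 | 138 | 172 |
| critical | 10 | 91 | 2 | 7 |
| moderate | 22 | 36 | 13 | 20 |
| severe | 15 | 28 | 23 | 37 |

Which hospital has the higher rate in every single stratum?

Mild: Mount Carmel 6/9 = 66.7%, Summit 138/172 = 80.2% → Summit
Critical: Mount Carmel 10/91 = 11.0%, Summit 2/7 = 28.6% → Summit
Moderate: Mount Carmel 22/36 = 61.1%, Summit 13/20 = 65.0% → Summit
Severe: Mount Carmel 15/28 = 53.6%, Summit 23/37 = 62.2% → Summit
Summit has the higher rate in all 4 groups.

Summit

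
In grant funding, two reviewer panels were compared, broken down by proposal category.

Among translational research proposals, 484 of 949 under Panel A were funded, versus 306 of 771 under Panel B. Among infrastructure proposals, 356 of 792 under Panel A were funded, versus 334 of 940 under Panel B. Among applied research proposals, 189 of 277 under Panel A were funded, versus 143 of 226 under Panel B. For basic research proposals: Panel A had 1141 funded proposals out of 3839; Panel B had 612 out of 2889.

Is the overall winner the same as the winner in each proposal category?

Translational research: Panel A 484/949 = 51.0%, Panel B 306/771 = 39.7% → Panel A
Infrastructure: Panel A 356/792 = 44.9%, Panel B 334/940 = 35.5% → Panel A
Applied research: Panel A 189/277 = 68.2%, Panel B 143/226 = 63.3% → Panel A
Basic research: Panel A 1141/3839 = 29.7%, Panel B 612/2889 = 21.2% → Panel A
Overall: Panel A 2170/5857 = 37.0%, Panel B 1395/4826 = 28.9% → Panel A
Panel A wins overall and in every proposal group — no reversal.

Yes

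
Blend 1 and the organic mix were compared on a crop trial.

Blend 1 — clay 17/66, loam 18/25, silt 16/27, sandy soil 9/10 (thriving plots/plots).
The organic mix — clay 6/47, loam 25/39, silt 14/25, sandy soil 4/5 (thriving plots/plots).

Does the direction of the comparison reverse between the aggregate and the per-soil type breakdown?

No

Clay: Blend 1 17/66 = 25.8%, the organic mix 6/47 = 12.8% → Blend 1
Loam: Blend 1 18/25 = 72.0%, the organic mix 25/39 = 64.1% → Blend 1
Silt: Blend 1 16/27 = 59.3%, the organic mix 14/25 = 56.0% → Blend 1
Sandy soil: Blend 1 9/10 = 90.0%, the organic mix 4/5 = 80.0% → Blend 1
Overall: Blend 1 60/128 = 46.9%, the organic mix 49/116 = 42.2% → Blend 1
Blend 1 wins overall and in every soil group — no reversal.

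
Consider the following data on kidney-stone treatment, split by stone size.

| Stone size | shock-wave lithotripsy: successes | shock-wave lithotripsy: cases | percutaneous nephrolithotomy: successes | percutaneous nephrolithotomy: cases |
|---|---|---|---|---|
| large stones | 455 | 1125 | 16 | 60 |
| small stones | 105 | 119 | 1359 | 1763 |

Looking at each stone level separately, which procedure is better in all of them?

Large stones: shock-wave lithotripsy 455/1125 = 40.4%, percutaneous nephrolithotomy 16/60 = 26.7% → shock-wave lithotripsy
Small stones: shock-wave lithotripsy 105/119 = 88.2%, percutaneous nephrolithotomy 1359/1763 = 77.1% → shock-wave lithotripsy
Shock-wave lithotripsy has the higher rate in both groups.

shock-wave lithotripsy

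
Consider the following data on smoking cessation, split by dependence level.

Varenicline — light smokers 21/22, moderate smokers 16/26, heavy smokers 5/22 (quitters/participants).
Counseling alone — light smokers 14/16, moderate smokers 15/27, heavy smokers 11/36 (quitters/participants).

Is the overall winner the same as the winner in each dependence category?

Light smokers: varenicline 21/22 = 95.5%, counseling alone 14/16 = 87.5% → varenicline
Moderate smokers: varenicline 16/26 = 61.5%, counseling alone 15/27 = 55.6% → varenicline
Heavy smokers: varenicline 5/22 = 22.7%, counseling alone 11/36 = 30.6% → counseling alone
Overall: varenicline 42/70 = 60.0%, counseling alone 40/79 = 50.6% → varenicline
Neither sweeps: varenicline wins 2 of 3 groups, counseling alone wins 1. Varenicline wins overall but not every group — no Simpson reversal.

No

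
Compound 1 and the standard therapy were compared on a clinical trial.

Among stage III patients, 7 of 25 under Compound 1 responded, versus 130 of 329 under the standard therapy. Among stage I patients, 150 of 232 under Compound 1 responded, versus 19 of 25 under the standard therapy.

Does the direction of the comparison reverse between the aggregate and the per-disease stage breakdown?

Yes

Stage III: Compound 1 7/25 = 28.0%, the standard therapy 130/329 = 39.5% → the standard therapy
Stage I: Compound 1 150/232 = 64.7%, the standard therapy 19/25 = 76.0% → the standard therapy
Overall: Compound 1 157/257 = 61.1%, the standard therapy 149/354 = 42.1% → Compound 1
The standard therapy wins each disease group but Compound 1 wins overall — the comparison reverses. The standard therapy's patients skew toward stage III, which has a lower base rate.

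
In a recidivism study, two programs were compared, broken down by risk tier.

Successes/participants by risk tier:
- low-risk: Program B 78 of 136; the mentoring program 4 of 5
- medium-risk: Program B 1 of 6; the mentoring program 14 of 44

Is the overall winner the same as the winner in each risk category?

Low-risk: Program B 78/136 = 57.4%, the mentoring program 4/5 = 80.0% → the mentoring program
Medium-risk: Program B 1/6 = 16.7%, the mentoring program 14/44 = 31.8% → the mentoring program
Overall: Program B 79/142 = 55.6%, the mentoring program 18/49 = 36.7% → Program B
The mentoring program wins each risk group but Program B wins overall — the comparison reverses. The mentoring program's participants skew toward medium-risk, which has a lower base rate.

No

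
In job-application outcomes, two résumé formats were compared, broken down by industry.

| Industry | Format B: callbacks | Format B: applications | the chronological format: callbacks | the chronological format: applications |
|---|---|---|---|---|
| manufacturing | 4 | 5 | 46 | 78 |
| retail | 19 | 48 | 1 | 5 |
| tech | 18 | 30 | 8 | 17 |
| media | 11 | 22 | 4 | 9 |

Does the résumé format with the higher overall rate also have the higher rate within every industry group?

No

Manufacturing: Format B 4/5 = 80.0%, the chronological format 46/78 = 59.0% → Format B
Retail: Format B 19/48 = 39.6%, the chronological format 1/5 = 20.0% → Format B
Tech: Format B 18/30 = 60.0%, the chronological format 8/17 = 47.1% → Format B
Media: Format B 11/22 = 50.0%, the chronological format 4/9 = 44.4% → Format B
Overall: Format B 52/105 = 49.5%, the chronological format 59/109 = 54.1% → the chronological format
Format B wins each industry group but the chronological format wins overall — the comparison reverses. Format B's applications skew toward retail, which has a lower base rate.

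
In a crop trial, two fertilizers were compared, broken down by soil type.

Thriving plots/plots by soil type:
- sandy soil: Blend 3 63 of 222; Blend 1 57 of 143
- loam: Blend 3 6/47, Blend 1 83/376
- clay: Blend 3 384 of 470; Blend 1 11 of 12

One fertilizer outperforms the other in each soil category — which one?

Sandy soil: Blend 3 63/222 = 28.4%, Blend 1 57/143 = 39.9% → Blend 1
Loam: Blend 3 6/47 = 12.8%, Blend 1 83/376 = 22.1% → Blend 1
Clay: Blend 3 384/470 = 81.7%, Blend 1 11/12 = 91.7% → Blend 1
Blend 1 has the higher rate in all 3 groups.

Blend 1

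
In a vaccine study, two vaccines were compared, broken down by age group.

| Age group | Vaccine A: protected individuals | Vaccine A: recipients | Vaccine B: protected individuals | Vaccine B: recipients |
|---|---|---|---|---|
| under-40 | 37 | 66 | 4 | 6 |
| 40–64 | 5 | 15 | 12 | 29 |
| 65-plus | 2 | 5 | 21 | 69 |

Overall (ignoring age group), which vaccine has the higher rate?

Under-40: Vaccine A 37/66 = 56.1%, Vaccine B 4/6 = 66.7% → Vaccine B
40–64: Vaccine A 5/15 = 33.3%, Vaccine B 12/29 = 41.4% → Vaccine B
65-plus: Vaccine A 2/5 = 40.0%, Vaccine B 21/69 = 30.4% → Vaccine A
Overall: Vaccine A 44/86 = 51.2%, Vaccine B 37/104 = 35.6% → Vaccine A
(Neither sweeps every age group, but Vaccine A has the higher pooled rate.)

Vaccine A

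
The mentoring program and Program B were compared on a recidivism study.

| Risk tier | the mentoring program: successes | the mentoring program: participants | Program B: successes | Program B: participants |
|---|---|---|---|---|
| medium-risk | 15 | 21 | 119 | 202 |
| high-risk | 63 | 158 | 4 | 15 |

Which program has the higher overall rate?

Medium-risk: the mentoring program 15/21 = 71.4%, Program B 119/202 = 58.9% → the mentoring program
High-risk: the mentoring program 63/158 = 39.9%, Program B 4/15 = 26.7% → the mentoring program
Overall: the mentoring program 78/179 = 43.6%, Program B 123/217 = 56.7% → Program B
(The mentoring program wins every risk group but Program B wins overall — the mentoring program's participants skew toward the low-rate high-risk group.)

Program B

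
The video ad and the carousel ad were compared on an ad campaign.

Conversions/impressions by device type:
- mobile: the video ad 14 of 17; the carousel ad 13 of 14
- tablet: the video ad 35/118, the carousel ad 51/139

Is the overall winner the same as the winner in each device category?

Mobile: the video ad 14/17 = 82.4%, the carousel ad 13/14 = 92.9% → the carousel ad
Tablet: the video ad 35/118 = 29.7%, the carousel ad 51/139 = 36.7% → the carousel ad
Overall: the video ad 49/135 = 36.3%, the carousel ad 64/153 = 41.8% → the carousel ad
The carousel ad wins overall and in every device group — no reversal.

Yes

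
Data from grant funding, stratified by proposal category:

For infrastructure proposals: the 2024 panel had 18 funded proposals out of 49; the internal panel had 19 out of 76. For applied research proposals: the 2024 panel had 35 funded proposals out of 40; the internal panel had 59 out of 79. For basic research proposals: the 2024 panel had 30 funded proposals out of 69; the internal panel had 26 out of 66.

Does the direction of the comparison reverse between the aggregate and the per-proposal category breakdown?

Infrastructure: the 2024 panel 18/49 = 36.7%, the internal panel 19/76 = 25.0% → the 2024 panel
Applied research: the 2024 panel 35/40 = 87.5%, the internal panel 59/79 = 74.7% → the 2024 panel
Basic research: the 2024 panel 30/69 = 43.5%, the internal panel 26/66 = 39.4% → the 2024 panel
Overall: the 2024 panel 83/158 = 52.5%, the internal panel 104/221 = 47.1% → the 2024 panel
The 2024 panel wins overall and in every proposal group — no reversal.

No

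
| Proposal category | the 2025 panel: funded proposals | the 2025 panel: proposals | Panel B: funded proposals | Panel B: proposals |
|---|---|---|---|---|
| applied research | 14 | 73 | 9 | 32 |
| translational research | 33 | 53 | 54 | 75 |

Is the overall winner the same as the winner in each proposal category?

Applied research: the 2025 panel 14/73 = 19.2%, Panel B 9/32 = 28.1% → Panel B
Translational research: the 2025 panel 33/53 = 62.3%, Panel B 54/75 = 72.0% → Panel B
Overall: the 2025 panel 47/126 = 37.3%, Panel B 63/107 = 58.9% → Panel B
Panel B wins overall and in every proposal group — no reversal.

Yes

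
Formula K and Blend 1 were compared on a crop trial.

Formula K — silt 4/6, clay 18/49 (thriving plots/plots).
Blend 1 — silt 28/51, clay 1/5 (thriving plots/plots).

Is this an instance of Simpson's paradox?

Silt: Formula K 4/6 = 66.7%, Blend 1 28/51 = 54.9% → Formula K
Clay: Formula K 18/49 = 36.7%, Blend 1 1/5 = 20.0% → Formula K
Overall: Formula K 22/55 = 40.0%, Blend 1 29/56 = 51.8% → Blend 1
Formula K wins each soil group but Blend 1 wins overall — the comparison reverses. Formula K's plots skew toward clay, which has a lower base rate.

Yes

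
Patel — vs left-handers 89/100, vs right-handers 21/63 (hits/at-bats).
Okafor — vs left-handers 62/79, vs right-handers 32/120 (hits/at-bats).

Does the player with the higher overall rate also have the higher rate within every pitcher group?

Yes

Vs left-handers: Patel 89/100 = 89.0%, Okafor 62/79 = 78.5% → Patel
Vs right-handers: Patel 21/63 = 33.3%, Okafor 32/120 = 26.7% → Patel
Overall: Patel 110/163 = 67.5%, Okafor 94/199 = 47.2% → Patel
Patel wins overall and in every pitcher group — no reversal.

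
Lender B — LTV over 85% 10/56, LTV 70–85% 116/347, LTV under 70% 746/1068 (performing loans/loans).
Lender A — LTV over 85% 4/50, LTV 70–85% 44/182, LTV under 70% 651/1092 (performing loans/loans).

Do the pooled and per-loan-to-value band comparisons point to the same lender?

Yes

LTV over 85%: Lender B 10/56 = 17.9%, Lender A 4/50 = 8.0% → Lender B
LTV 70–85%: Lender B 116/347 = 33.4%, Lender A 44/182 = 24.2% → Lender B
LTV under 70%: Lender B 746/1068 = 69.9%, Lender A 651/1092 = 59.6% → Lender B
Overall: Lender B 872/1471 = 59.3%, Lender A 699/1324 = 52.8% → Lender B
Lender B wins overall and in every loan-to-value group — no reversal.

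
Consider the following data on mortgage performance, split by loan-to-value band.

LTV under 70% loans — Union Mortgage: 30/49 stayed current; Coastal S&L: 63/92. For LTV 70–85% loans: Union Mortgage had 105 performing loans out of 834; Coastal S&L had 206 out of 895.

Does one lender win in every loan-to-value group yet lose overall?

LTV under 70%: Union Mortgage 30/49 = 61.2%, Coastal S&L 63/92 = 68.5% → Coastal S&L
LTV 70–85%: Union Mortgage 105/834 = 12.6%, Coastal S&L 206/895 = 23.0% → Coastal S&L
Overall: Union Mortgage 135/883 = 15.3%, Coastal S&L 269/987 = 27.3% → Coastal S&L
Coastal S&L wins overall and in every loan-to-value group — no reversal.

No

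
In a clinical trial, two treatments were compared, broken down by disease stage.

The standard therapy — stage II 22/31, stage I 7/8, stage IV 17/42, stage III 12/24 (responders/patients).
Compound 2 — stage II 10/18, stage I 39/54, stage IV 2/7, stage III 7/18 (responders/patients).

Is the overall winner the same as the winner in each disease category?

No

Stage II: the standard therapy 22/31 = 71.0%, Compound 2 10/18 = 55.6% → the standard therapy
Stage I: the standard therapy 7/8 = 87.5%, Compound 2 39/54 = 72.2% → the standard therapy
Stage IV: the standard therapy 17/42 = 40.5%, Compound 2 2/7 = 28.6% → the standard therapy
Stage III: the standard therapy 12/24 = 50.0%, Compound 2 7/18 = 38.9% → the standard therapy
Overall: the standard therapy 58/105 = 55.2%, Compound 2 58/97 = 59.8% → Compound 2
The standard therapy wins each disease group but Compound 2 wins overall — the comparison reverses. The standard therapy's patients skew toward stage IV, which has a lower base rate.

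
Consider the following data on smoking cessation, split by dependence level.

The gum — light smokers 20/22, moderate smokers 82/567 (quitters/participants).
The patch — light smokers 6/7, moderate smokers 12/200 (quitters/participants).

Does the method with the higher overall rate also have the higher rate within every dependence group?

Light smokers: the gum 20/22 = 90.9%, the patch 6/7 = 85.7% → the gum
Moderate smokers: the gum 82/567 = 14.5%, the patch 12/200 = 6.0% → the gum
Overall: the gum 102/589 = 17.3%, the patch 18/207 = 8.7% → the gum
The gum wins overall and in every dependence group — no reversal.

Yes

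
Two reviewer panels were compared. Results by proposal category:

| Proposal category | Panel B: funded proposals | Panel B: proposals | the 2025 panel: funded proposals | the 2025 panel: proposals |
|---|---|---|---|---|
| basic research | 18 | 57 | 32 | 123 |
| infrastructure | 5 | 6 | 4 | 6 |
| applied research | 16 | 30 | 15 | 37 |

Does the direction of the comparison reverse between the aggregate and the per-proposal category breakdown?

Basic research: Panel B 18/57 = 31.6%, the 2025 panel 32/123 = 26.0% → Panel B
Infrastructure: Panel B 5/6 = 83.3%, the 2025 panel 4/6 = 66.7% → Panel B
Applied research: Panel B 16/30 = 53.3%, the 2025 panel 15/37 = 40.5% → Panel B
Overall: Panel B 39/93 = 41.9%, the 2025 panel 51/166 = 30.7% → Panel B
Panel B wins overall and in every proposal group — no reversal.

No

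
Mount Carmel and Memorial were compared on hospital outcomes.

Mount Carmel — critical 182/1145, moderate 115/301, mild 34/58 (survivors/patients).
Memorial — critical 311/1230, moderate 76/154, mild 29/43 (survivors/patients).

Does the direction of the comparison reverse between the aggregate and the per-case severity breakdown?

Critical: Mount Carmel 182/1145 = 15.9%, Memorial 311/1230 = 25.3% → Memorial
Moderate: Mount Carmel 115/301 = 38.2%, Memorial 76/154 = 49.4% → Memorial
Mild: Mount Carmel 34/58 = 58.6%, Memorial 29/43 = 67.4% → Memorial
Overall: Mount Carmel 331/1504 = 22.0%, Memorial 416/1427 = 29.2% → Memorial
Memorial wins overall and in every case group — no reversal.

No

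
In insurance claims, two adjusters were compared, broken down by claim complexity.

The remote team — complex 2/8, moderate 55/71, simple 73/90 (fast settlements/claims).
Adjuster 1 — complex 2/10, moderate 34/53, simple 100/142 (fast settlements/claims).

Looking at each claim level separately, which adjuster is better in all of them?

Complex: the remote team 2/8 = 25.0%, Adjuster 1 2/10 = 20.0% → the remote team
Moderate: the remote team 55/71 = 77.5%, Adjuster 1 34/53 = 64.2% → the remote team
Simple: the remote team 73/90 = 81.1%, Adjuster 1 100/142 = 70.4% → the remote team
The remote team has the higher rate in all 3 groups.

the remote team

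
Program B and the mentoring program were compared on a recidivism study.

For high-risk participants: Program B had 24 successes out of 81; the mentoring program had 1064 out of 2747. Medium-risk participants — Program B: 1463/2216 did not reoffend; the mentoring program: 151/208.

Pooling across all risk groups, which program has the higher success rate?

Program B

High-risk: Program B 24/81 = 29.6%, the mentoring program 1064/2747 = 38.7% → the mentoring program
Medium-risk: Program B 1463/2216 = 66.0%, the mentoring program 151/208 = 72.6% → the mentoring program
Overall: Program B 1487/2297 = 64.7%, the mentoring program 1215/2955 = 41.1% → Program B
(The mentoring program wins every risk group but Program B wins overall — the mentoring program's participants skew toward the low-rate high-risk group.)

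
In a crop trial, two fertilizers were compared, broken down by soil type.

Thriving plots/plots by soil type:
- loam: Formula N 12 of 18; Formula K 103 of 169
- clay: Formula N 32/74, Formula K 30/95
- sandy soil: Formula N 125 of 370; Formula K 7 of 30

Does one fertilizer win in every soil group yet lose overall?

Loam: Formula N 12/18 = 66.7%, Formula K 103/169 = 60.9% → Formula N
Clay: Formula N 32/74 = 43.2%, Formula K 30/95 = 31.6% → Formula N
Sandy soil: Formula N 125/370 = 33.8%, Formula K 7/30 = 23.3% → Formula N
Overall: Formula N 169/462 = 36.6%, Formula K 140/294 = 47.6% → Formula K
Formula N wins each soil group but Formula K wins overall — the comparison reverses. Formula N's plots skew toward sandy soil, which has a lower base rate.

Yes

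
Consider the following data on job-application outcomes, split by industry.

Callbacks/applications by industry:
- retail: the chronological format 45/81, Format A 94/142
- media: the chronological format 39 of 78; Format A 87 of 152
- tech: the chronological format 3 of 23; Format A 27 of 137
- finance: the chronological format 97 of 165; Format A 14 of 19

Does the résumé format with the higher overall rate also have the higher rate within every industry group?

No

Retail: the chronological format 45/81 = 55.6%, Format A 94/142 = 66.2% → Format A
Media: the chronological format 39/78 = 50.0%, Format A 87/152 = 57.2% → Format A
Tech: the chronological format 3/23 = 13.0%, Format A 27/137 = 19.7% → Format A
Finance: the chronological format 97/165 = 58.8%, Format A 14/19 = 73.7% → Format A
Overall: the chronological format 184/347 = 53.0%, Format A 222/450 = 49.3% → the chronological format
Format A wins each industry group but the chronological format wins overall — the comparison reverses. Format A's applications skew toward tech, which has a lower base rate.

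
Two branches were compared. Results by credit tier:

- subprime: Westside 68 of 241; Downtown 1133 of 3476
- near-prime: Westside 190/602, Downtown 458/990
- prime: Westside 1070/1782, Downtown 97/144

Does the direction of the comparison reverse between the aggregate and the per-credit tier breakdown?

Subprime: Westside 68/241 = 28.2%, Downtown 1133/3476 = 32.6% → Downtown
Near-prime: Westside 190/602 = 31.6%, Downtown 458/990 = 46.3% → Downtown
Prime: Westside 1070/1782 = 60.0%, Downtown 97/144 = 67.4% → Downtown
Overall: Westside 1328/2625 = 50.6%, Downtown 1688/4610 = 36.6% → Westside
Downtown wins each credit group but Westside wins overall — the comparison reverses. Downtown's applications skew toward subprime, which has a lower base rate.

Yes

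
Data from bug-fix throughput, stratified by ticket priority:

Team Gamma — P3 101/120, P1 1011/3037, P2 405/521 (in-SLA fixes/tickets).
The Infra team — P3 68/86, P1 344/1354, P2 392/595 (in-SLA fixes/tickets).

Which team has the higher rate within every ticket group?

P3: Team Gamma 101/120 = 84.2%, the Infra team 68/86 = 79.1% → Team Gamma
P1: Team Gamma 1011/3037 = 33.3%, the Infra team 344/1354 = 25.4% → Team Gamma
P2: Team Gamma 405/521 = 77.7%, the Infra team 392/595 = 65.9% → Team Gamma
Team Gamma has the higher rate in all 3 groups.

Team Gamma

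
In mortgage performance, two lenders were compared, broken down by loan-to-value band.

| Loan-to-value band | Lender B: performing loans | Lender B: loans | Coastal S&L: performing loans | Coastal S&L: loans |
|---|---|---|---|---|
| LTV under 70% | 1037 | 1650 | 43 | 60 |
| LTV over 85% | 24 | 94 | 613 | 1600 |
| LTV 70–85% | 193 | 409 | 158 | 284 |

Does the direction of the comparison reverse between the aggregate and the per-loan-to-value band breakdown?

Yes

LTV under 70%: Lender B 1037/1650 = 62.8%, Coastal S&L 43/60 = 71.7% → Coastal S&L
LTV over 85%: Lender B 24/94 = 25.5%, Coastal S&L 613/1600 = 38.3% → Coastal S&L
LTV 70–85%: Lender B 193/409 = 47.2%, Coastal S&L 158/284 = 55.6% → Coastal S&L
Overall: Lender B 1254/2153 = 58.2%, Coastal S&L 814/1944 = 41.9% → Lender B
Coastal S&L wins each loan-to-value group but Lender B wins overall — the comparison reverses. Coastal S&L's loans skew toward LTV over 85%, which has a lower base rate.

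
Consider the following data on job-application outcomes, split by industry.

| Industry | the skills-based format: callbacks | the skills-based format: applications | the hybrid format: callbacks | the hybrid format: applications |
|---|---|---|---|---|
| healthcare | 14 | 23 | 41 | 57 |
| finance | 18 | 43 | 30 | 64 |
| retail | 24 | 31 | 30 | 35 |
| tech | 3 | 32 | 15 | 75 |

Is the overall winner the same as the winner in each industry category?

Healthcare: the skills-based format 14/23 = 60.9%, the hybrid format 41/57 = 71.9% → the hybrid format
Finance: the skills-based format 18/43 = 41.9%, the hybrid format 30/64 = 46.9% → the hybrid format
Retail: the skills-based format 24/31 = 77.4%, the hybrid format 30/35 = 85.7% → the hybrid format
Tech: the skills-based format 3/32 = 9.4%, the hybrid format 15/75 = 20.0% → the hybrid format
Overall: the skills-based format 59/129 = 45.7%, the hybrid format 116/231 = 50.2% → the hybrid format
The hybrid format wins overall and in every industry group — no reversal.

Yes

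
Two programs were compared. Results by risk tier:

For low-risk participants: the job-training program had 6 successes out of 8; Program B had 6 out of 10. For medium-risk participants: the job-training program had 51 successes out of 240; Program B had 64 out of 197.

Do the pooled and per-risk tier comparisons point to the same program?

No

Low-risk: the job-training program 6/8 = 75.0%, Program B 6/10 = 60.0% → the job-training program
Medium-risk: the job-training program 51/240 = 21.2%, Program B 64/197 = 32.5% → Program B
Overall: the job-training program 57/248 = 23.0%, Program B 70/207 = 33.8% → Program B
Neither sweeps: the job-training program wins 1 of 2 groups, Program B wins 1. Program B wins overall but not every group — no Simpson reversal.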